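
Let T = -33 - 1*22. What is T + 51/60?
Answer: -1083/20 ≈ -54.150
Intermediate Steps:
T = -55 (T = -33 - 22 = -55)
T + 51/60 = -55 + 51/60 = -55 + 51*(1/60) = -55 + 17/20 = -1083/20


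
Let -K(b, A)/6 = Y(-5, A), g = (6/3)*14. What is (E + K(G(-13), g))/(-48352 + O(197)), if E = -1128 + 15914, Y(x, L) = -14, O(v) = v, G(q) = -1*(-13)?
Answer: -2974/9631 ≈ -0.30879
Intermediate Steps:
G(q) = 13
E = 14786
g = 28 (g = (6*(1/3))*14 = 2*14 = 28)
K(b, A) = 84 (K(b, A) = -6*(-14) = 84)
(E + K(G(-13), g))/(-48352 + O(197)) = (14786 + 84)/(-48352 + 197) = 14870/(-48155) = 14870*(-1/48155) = -2974/9631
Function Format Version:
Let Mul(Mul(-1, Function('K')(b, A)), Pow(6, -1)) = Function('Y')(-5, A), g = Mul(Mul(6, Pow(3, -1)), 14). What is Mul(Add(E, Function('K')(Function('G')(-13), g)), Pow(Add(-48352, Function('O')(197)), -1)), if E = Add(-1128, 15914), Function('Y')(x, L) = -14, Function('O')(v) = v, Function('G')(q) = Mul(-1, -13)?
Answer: Rational(-2974, 9631) ≈ -0.30879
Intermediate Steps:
Function('G')(q) = 13
E = 14786
g = 28 (g = Mul(Mul(6, Rational(1, 3)), 14) = Mul(2, 14) = 28)
Function('K')(b, A) = 84 (Function('K')(b, A) = Mul(-6, -14) = 84)
Mul(Add(E, Function('K')(Function('G')(-13), g)), Pow(Add(-48352, Function('O')(197)), -1)) = Mul(Add(14786, 84), Pow(Add(-48352, 197), -1)) = Mul(14870, Pow(-48155, -1)) = Mul(14870, Rational(-1, 48155)) = Rational(-2974, 9631)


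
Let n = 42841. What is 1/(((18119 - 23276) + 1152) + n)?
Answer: 1/38836 ≈ 2.5749e-5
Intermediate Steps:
1/(((18119 - 23276) + 1152) + n) = 1/(((18119 - 23276) + 1152) + 42841) = 1/((-5157 + 1152) + 42841) = 1/(-4005 + 42841) = 1/38836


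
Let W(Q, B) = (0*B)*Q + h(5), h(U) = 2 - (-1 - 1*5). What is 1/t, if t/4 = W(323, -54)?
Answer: 1/32 ≈ 0.031250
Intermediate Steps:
h(U) = 8 (h(U) = 2 - (-1 - 5) = 2 - 1*(-6) = 2 + 6 = 8)
W(Q, B) = 8 (W(Q, B) = (0*B)*Q + 8 = 0*Q + 8 = 0 + 8 = 8)
t = 32 (t = 4*8 = 32)
1/t = 1/32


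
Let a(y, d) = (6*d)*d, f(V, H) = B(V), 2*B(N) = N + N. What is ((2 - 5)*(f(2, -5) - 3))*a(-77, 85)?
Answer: 130050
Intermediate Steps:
B(N) = N (B(N) = (N + N)/2 = (2*N)/2 = N)
f(V, H) = V
a(y, d) = 6*d**2
((2 - 5)*(f(2, -5) - 3))*a(-77, 85) = ((2 - 5)*(2 - 3))*(6*85**2) = (-3*(-1))*(6*7225) = 3*43350 = 130050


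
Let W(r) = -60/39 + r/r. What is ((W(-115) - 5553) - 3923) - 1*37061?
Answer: -604988/13 ≈ -46538.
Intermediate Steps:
W(r) = -7/13 (W(r) = -60*1/39 + 1 = -20/13 + 1 = -7/13)
((W(-115) - 5553) - 3923) - 1*37061 = ((-7/13 - 5553) - 3923) - 1*37061 = (-72196/13 - 3923) - 37061 = -123195/13 - 37061 = -604988/13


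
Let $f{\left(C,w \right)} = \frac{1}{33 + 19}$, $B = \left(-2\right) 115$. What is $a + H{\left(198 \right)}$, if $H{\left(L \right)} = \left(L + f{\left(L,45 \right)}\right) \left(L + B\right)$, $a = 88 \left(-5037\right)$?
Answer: $- \frac{5844704}{13} \approx -4.4959 \cdot 10^{5}$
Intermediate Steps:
$B = -230$
$f{\left(C,w \right)} = \frac{1}{52}$
$a = -443256$
$H{\left(L \right)} = \left(-230 + L\right) \left(\frac{1}{52} + L\right)$ ($H{\left(L \right)} = \left(L + \frac{1}{52}\right) \left(L - 230\right) = \left(\frac{1}{52} + L\right) \left(-230 + L\right) = \left(-230 + L\right) \left(\frac{1}{52} + L\right)$)
$a + H{\left(198 \right)} = -443256 - \left(\frac{592028}{13} - 39204\right) = -443256 - \frac{82376}{13} = - \frac{5844704}{13}$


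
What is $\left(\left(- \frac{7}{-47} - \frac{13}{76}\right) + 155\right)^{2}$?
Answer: $\frac{306451923561}{12759184} \approx 24018.0$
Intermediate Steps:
$\left(\left(- \frac{7}{-47} - \frac{13}{76}\right) + 155\right)^{2} = \left(\left(\left(-7\right) \left(- \frac{1}{47}\right) - \frac{13}{76}\right) + 155\right)^{2} = \left(\left(\frac{7}{47} - \frac{13}{76}\right) + 155\right)^{2} = \left(- \frac{79}{3572} + 155\right)^{2} = \left(\frac{553581}{3572}\right)^{2} = \frac{306451923561}{12759184}$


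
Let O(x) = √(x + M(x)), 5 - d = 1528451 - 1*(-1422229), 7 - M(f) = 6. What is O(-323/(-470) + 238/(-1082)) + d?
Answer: -2950675 + √94863814410/254270 ≈ -2.9507e+6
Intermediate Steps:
M(f) = 1 (M(f) = 7 - 1*6 = 7 - 6 = 1)
d = -2950675 (d = 5 - (1528451 - 1*(-1422229)) = 5 - (1528451 + 1422229) = 5 - 1*2950680 = 5 - 2950680 = -2950675)
O(x) = √(1 + x) (O(x) = √(x + 1) = √(1 + x))
O(-323/(-470) + 238/(-1082)) + d = √(1 + (-323/(-470) + 238/(-1082))) - 2950675 = √(1 + (-323*(-1/470) + 238*(-1/1082))) - 2950675 = √(1 + (323/470 - 119/541)) - 2950675 = √(1 + 118813/254270) - 2950675 = √(373083/254270) - 2950675 = √94863814410/254270 - 2950675 = -2950675 + √94863814410/254270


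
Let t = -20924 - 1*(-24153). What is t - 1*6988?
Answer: -3759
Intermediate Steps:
t = 3229 (t = -20924 + 24153 = 3229)
t - 1*6988 = 3229 - 1*6988 = 3229 - 6988 = -3759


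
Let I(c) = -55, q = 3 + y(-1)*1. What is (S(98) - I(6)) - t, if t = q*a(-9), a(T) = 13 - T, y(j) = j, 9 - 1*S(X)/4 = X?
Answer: -345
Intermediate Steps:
S(X) = 36 - 4*X
q = 2 (q = 3 - 1*1 = 3 - 1 = 2)
t = 44 (t = 2*(13 - 1*(-9)) = 2*(13 + 9) = 2*22 = 44)
(S(98) - I(6)) - t = ((36 - 4*98) - 1*(-55)) - 1*44 = ((36 - 392) + 55) - 44 = (-356 + 55) - 44 = -301 - 44 = -345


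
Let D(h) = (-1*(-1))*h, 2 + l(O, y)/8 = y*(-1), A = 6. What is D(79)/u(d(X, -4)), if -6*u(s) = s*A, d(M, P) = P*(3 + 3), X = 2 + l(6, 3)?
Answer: 79/24 ≈ 3.2917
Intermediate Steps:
l(O, y) = -16 - 8*y (l(O, y) = -16 + 8*(y*(-1)) = -16 + 8*(-y) = -16 - 8*y)
X = -38 (X = 2 + (-16 - 8*3) = 2 + (-16 - 24) = 2 - 40 = -38)
d(M, P) = 6*P (d(M, P) = P*6 = 6*P)
D(h) = h (D(h) = 1*h = h)
u(s) = -s (u(s) = -s*6/6 = -s)
D(79)/u(d(X, -4)) = 79/((-6*(-4))) = 79/((-1*(-24))) = 79/24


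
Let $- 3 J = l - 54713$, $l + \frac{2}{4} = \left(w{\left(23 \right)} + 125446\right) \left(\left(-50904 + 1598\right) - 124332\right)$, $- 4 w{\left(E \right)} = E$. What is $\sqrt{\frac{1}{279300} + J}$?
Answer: $\frac{\sqrt{115586553235148157}}{3990} \approx 85208.0$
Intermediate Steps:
$w{\left(E \right)} = - \frac{E}{4}$
$l = -21781194130$ ($l = - \frac{1}{2} + \left(\left(- \frac{1}{4}\right) 23 + 125446\right) \left(\left(-50904 + 1598\right) - 124332\right) = - \frac{1}{2} + \left(- \frac{23}{4} + 125446\right) \left(-49306 - 124332\right) = - \frac{1}{2} + \frac{501761}{4} \left(-173638\right) = - \frac{1}{2} - \frac{43562388259}{2} = -21781194130$)
$J = 7260416281$ ($J = - \frac{-21781194130 - 54713}{3} = \left(- \frac{1}{3}\right) \left(-21781248843\right) = 7260416281$)
$\sqrt{\frac{1}{279300} + J} = \sqrt{\frac{1}{279300} + 7260416281} = \sqrt{\frac{2027834267283301}{279300}} = \frac{\sqrt{115586553235148157}}{3990}$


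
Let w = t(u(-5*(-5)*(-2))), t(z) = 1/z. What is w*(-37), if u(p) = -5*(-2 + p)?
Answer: -37/260 ≈ -0.14231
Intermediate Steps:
u(p) = 10 - 5*p
w = 1/260 (w = 1/(10 - 5*(-5*(-5))*(-2)) = 1/(10 - 125*(-2)) = 1/(10 - 5*(-50)) = 1/(10 + 250) = 1/260 ≈ 0.0038462)
w*(-37) = (1/260)*(-37) = -37/260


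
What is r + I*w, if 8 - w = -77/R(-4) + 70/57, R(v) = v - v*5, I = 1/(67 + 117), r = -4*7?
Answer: -4688059/167808 ≈ -27.937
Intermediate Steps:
r = -28
I = 1/184 ≈ 0.0054348
R(v) = -4*v (R(v) = v - 5*v = -4*v)
w = 10565/912 (w = 8 - (-77/((-4*(-4))) + 70/57) = 8 - (-77/16 + 70*(1/57)) = 8 - (-77*1/16 + 70/57) = 8 - (-77/16 + 70/57) = 8 - 1*(-3269/912) = 8 + 3269/912 = 10565/912 ≈ 11.584)
r + I*w = -28 + (1/184)*(10565/912) = -28 + 10565/167808 = -4688059/167808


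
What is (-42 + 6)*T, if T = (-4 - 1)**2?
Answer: -900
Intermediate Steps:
T = 25 (T = (-5)**2 = 25)
(-42 + 6)*T = (-42 + 6)*25 = -36*25 = -900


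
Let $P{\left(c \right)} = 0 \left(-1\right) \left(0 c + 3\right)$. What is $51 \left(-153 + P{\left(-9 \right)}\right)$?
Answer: $-7803$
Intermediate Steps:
$P{\left(c \right)} = 0$ ($P{\left(c \right)} = 0 \left(0 + 3\right) = 0 \cdot 3 = 0$)
$51 \left(-153 + P{\left(-9 \right)}\right) = 51 \left(-153 + 0\right) = 51 \left(-153\right) = -7803$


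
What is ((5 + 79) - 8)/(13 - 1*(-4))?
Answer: 76/17 ≈ 4.4706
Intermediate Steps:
((5 + 79) - 8)/(13 - 1*(-4)) = (84 - 8)/(13 + 4) = 76/17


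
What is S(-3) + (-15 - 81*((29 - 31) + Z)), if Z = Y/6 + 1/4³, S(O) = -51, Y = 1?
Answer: 5199/64 ≈ 81.234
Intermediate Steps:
Z = 35/192 (Z = 1/6 + 1/4³ = 1*(⅙) + 1/64 = ⅙ + 1*(1/64) = ⅙ + 1/64 = 35/192 ≈ 0.18229)
S(-3) + (-15 - 81*((29 - 31) + Z)) = -51 + (-15 - 81*((29 - 31) + 35/192)) = -51 + (-15 - 81*(-2 + 35/192)) = -51 + (-15 - 81*(-349/192)) = -51 + (-15 + 9423/64) = -51 + 8463/64 = 5199/64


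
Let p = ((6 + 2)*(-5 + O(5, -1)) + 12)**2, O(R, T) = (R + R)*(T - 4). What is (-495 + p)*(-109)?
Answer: -19913101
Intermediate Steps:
O(R, T) = 2*R*(-4 + T) (O(R, T) = (2*R)*(-4 + T) = 2*R*(-4 + T))
p = 183184 (p = ((6 + 2)*(-5 + 2*5*(-4 - 1)) + 12)**2 = (8*(-5 + 2*5*(-5)) + 12)**2 = (8*(-5 - 50) + 12)**2 = (8*(-55) + 12)**2 = (-440 + 12)**2 = (-428)**2 = 183184)
(-495 + p)*(-109) = (-495 + 183184)*(-109) = 182689*(-109) = -19913101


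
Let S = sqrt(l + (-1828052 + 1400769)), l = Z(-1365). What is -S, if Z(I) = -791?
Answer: -I*sqrt(428074) ≈ -654.27*I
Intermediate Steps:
l = -791
S = I*sqrt(428074) (S = sqrt(-791 + (-1828052 + 1400769)) = sqrt(-791 - 427283) = sqrt(-428074) = I*sqrt(428074) ≈ 654.27*I)
-S = -I*sqrt(428074)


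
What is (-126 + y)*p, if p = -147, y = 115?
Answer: 1617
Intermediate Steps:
(-126 + y)*p = (-126 + 115)*(-147) = -11*(-147) = 1617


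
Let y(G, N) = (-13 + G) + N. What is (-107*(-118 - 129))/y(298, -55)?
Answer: 26429/230 ≈ 114.91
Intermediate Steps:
y(G, N) = -13 + G + N
(-107*(-118 - 129))/y(298, -55) = (-107*(-118 - 129))/(-13 + 298 - 55) = -107*(-247)/230 = 26429*(1/230) = 26429/230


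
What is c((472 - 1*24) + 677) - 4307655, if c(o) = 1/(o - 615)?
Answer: -2196904049/510 ≈ -4.3077e+6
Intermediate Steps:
c(o) = 1/(-615 + o)
c((472 - 1*24) + 677) - 4307655 = 1/(-615 + ((472 - 1*24) + 677)) - 4307655 = 1/(-615 + ((472 - 24) + 677)) - 4307655 = 1/(-615 + (448 + 677)) - 4307655 = 1/(-615 + 1125) - 4307655 = 1/510 - 4307655 = -2196904049/510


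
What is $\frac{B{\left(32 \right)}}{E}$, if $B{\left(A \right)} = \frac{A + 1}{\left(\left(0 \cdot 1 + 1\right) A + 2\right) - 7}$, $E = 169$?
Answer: $\frac{11}{1521} \approx 0.0072321$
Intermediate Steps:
$B{\left(A \right)} = \frac{1 + A}{-5 + A}$ ($B{\left(A \right)} = \frac{1 + A}{\left(\left(0 + 1\right) A + 2\right) - 7} = \frac{1 + A}{\left(1 A + 2\right) - 7} = \frac{1 + A}{\left(A + 2\right) - 7} = \frac{1 + A}{\left(2 + A\right) - 7} = \frac{1 + A}{-5 + A}$)
$\frac{B{\left(32 \right)}}{E} = \frac{\frac{1}{-5 + 32} \left(1 + 32\right)}{169} = \frac{1}{27} \cdot 33 \cdot \frac{1}{169} = \frac{11}{9} \cdot \frac{1}{169} = \frac{11}{1521}$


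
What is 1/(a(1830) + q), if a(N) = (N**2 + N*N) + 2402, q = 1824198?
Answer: 1/8524400 ≈ 1.1731e-7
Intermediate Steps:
a(N) = 2402 + 2*N**2 (a(N) = (N**2 + N**2) + 2402 = 2*N**2 + 2402 = 2402 + 2*N**2)
1/(a(1830) + q) = 1/((2402 + 2*1830**2) + 1824198) = 1/((2402 + 2*3348900) + 1824198) = 1/((2402 + 6697800) + 1824198) = 1/(6700202 + 1824198) = 1/8524400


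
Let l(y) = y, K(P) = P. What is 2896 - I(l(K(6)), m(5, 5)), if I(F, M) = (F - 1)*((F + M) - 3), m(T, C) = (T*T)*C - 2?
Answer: 2266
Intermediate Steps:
m(T, C) = -2 + C*T**2 (m(T, C) = T**2*C - 2 = C*T**2 - 2 = -2 + C*T**2)
I(F, M) = (-1 + F)*(-3 + F + M)
2896 - I(l(K(6)), m(5, 5)) = 2896 - (3 + 6**2 - (-2 + 5*5**2) - 4*6 + 6*(-2 + 5*5**2)) = 2896 - (3 + 36 - (-2 + 5*25) - 24 + 6*(-2 + 5*25)) = 2896 - (3 + 36 - (-2 + 125) - 24 + 6*(-2 + 125)) = 2896 - (3 + 36 - 1*123 - 24 + 6*123) = 2896 - (3 + 36 - 123 - 24 + 738) = 2896 - 1*630 = 2896 - 630 = 2266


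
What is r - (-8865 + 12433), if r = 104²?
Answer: 7248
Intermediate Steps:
r = 10816
r - (-8865 + 12433) = 10816 - (-8865 + 12433) = 10816 - 1*3568 = 10816 - 3568 = 7248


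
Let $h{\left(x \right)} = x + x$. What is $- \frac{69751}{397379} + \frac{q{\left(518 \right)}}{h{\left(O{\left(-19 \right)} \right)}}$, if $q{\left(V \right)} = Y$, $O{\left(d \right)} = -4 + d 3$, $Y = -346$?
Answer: $\frac{64491756}{24240119} \approx 2.6605$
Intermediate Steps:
$O{\left(d \right)} = -4 + 3 d$
$h{\left(x \right)} = 2 x$
$q{\left(V \right)} = -346$
$- \frac{69751}{397379} + \frac{q{\left(518 \right)}}{h{\left(O{\left(-19 \right)} \right)}} = - \frac{69751}{397379} - \frac{346}{2 \left(-4 + 3 \left(-19\right)\right)} = \left(-69751\right) \frac{1}{397379} - \frac{346}{2 \left(-4 - 57\right)} = - \frac{69751}{397379} - \frac{346}{2 \left(-61\right)} = - \frac{69751}{397379} - \frac{346}{-122} = - \frac{69751}{397379} - - \frac{173}{61} = - \frac{69751}{397379} + \frac{173}{61} = \frac{64491756}{24240119}$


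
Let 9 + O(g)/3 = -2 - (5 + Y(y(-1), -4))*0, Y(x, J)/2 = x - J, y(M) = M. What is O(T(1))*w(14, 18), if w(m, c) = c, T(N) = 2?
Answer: -594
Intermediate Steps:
Y(x, J) = -2*J + 2*x (Y(x, J) = 2*(x - J) = -2*J + 2*x)
O(g) = -33 (O(g) = -27 + 3*(-2 - (5 + (-2*(-4) + 2*(-1)))*0) = -27 + 3*(-2 - (5 + (8 - 2))*0) = -27 + 3*(-2 - (5 + 6)*0) = -27 + 3*(-2 - 11*0) = -27 + 3*(-2 - 1*0) = -27 + 3*(-2 + 0) = -27 + 3*(-2) = -27 - 6 = -33)
O(T(1))*w(14, 18) = -33*18 = -594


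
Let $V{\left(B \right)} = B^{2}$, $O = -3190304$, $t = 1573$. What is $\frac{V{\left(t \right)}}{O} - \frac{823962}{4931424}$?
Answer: $- \frac{11883537403}{12606363552} \approx -0.94266$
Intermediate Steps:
$\frac{V{\left(t \right)}}{O} - \frac{823962}{4931424} = \frac{1573^{2}}{-3190304} - \frac{823962}{4931424} = 2474329 \left(- \frac{1}{3190304}\right) - \frac{137327}{821904} = - \frac{190333}{245408} - \frac{137327}{821904} = - \frac{11883537403}{12606363552}$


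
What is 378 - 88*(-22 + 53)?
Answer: -2350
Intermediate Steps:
378 - 88*(-22 + 53) = 378 - 88*31 = 378 - 1*2728 = 378 - 2728 = -2350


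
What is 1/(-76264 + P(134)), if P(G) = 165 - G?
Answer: -1/76233 ≈ -1.3118e-5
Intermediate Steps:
1/(-76264 + P(134)) = 1/(-76264 + (165 - 1*134)) = 1/(-76264 + (165 - 134)) = 1/(-76264 + 31) = 1/(-76233) = -1/76233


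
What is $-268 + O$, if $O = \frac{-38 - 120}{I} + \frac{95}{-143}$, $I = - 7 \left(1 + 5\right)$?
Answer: $- \frac{795502}{3003} \approx -264.9$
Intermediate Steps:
$I = -42$ ($I = \left(-7\right) 6 = -42$)
$O = \frac{9302}{3003}$ ($O = \frac{-38 - 120}{-42} + \frac{95}{-143} = \left(-38 - 120\right) \left(- \frac{1}{42}\right) + 95 \left(- \frac{1}{143}\right) = \left(-158\right) \left(- \frac{1}{42}\right) - \frac{95}{143} = \frac{79}{21} - \frac{95}{143} = \frac{9302}{3003} \approx 3.0976$)
$-268 + O = -268 + \frac{9302}{3003} = - \frac{795502}{3003}$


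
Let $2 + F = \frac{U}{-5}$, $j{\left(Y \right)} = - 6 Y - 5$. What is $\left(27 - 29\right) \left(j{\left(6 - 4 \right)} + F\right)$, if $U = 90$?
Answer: $74$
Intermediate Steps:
$j{\left(Y \right)} = -5 - 6 Y$
$F = -20$ ($F = -2 + \frac{90}{-5} = -2 + 90 \left(- \frac{1}{5}\right) = -2 - 18 = -20$)
$\left(27 - 29\right) \left(j{\left(6 - 4 \right)} + F\right) = \left(27 - 29\right) \left(\left(-5 - 6 \left(6 - 4\right)\right) - 20\right) = - 2 \left(\left(-5 - 12\right) - 20\right) = - 2 \left(-17 - 20\right) = \left(-2\right) \left(-37\right) = 74$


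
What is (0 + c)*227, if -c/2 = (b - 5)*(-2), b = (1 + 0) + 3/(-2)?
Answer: -4994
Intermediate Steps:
b = -1/2 (b = 1 + 3*(-1/2) = 1 - 3/2 = -1/2 ≈ -0.50000)
c = -22 (c = -2*(-1/2 - 5)*(-2) = -(-11)*(-2) = -2*11 = -22)
(0 + c)*227 = (0 - 22)*227 = -22*227 = -4994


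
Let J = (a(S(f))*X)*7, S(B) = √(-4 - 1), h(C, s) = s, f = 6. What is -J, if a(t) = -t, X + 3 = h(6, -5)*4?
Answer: -161*I*√5 ≈ -360.01*I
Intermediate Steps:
X = -23 (X = -3 - 5*4 = -3 - 20 = -23)
S(B) = I*√5 (S(B) = √(-5) = I*√5)
J = 161*I*√5 (J = (-I*√5*(-23))*7 = (23*I*√5)*7 = 161*I*√5 ≈ 360.01*I)
-J = -161*I*√5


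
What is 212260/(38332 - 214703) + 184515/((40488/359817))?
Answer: 3903183414340075/2380303016 ≈ 1.6398e+6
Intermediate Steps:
212260/(38332 - 214703) + 184515/((40488/359817)) = 212260/(-176371) + 184515/((40488*(1/359817))) = 212260*(-1/176371) + 184515/(13496/119939) = -212260/176371 + 184515*(119939/13496) = -212260/176371 + 22130544585/13496 = 3903183414340075/2380303016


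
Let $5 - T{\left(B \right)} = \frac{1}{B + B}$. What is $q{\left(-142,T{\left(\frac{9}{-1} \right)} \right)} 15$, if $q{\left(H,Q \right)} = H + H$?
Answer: $-4260$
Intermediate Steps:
$T{\left(B \right)} = 5 - \frac{1}{2 B}$ ($T{\left(B \right)} = 5 - \frac{1}{B + B} = 5 - \frac{1}{2 B}$)
$q{\left(H,Q \right)} = 2 H$
$q{\left(-142,T{\left(\frac{9}{-1} \right)} \right)} 15 = 2 \left(-142\right) 15 = \left(-284\right) 15 = -4260$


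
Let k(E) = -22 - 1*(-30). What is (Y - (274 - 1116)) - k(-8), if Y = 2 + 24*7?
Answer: 1004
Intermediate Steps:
Y = 170 (Y = 2 + 168 = 170)
k(E) = 8 (k(E) = -22 + 30 = 8)
(Y - (274 - 1116)) - k(-8) = (170 - (274 - 1116)) - 1*8 = (170 - 1*(-842)) - 8 = (170 + 842) - 8 = 1012 - 8 = 1004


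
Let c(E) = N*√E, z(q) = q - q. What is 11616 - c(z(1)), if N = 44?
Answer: 11616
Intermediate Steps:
z(q) = 0
c(E) = 44*√E
11616 - c(z(1)) = 11616 - 44*√0 = 11616 - 44*0 = 11616 - 1*0 = 11616 + 0 = 11616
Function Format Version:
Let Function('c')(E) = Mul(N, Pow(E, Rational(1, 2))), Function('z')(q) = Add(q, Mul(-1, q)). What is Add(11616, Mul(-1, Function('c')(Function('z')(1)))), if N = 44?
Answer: 11616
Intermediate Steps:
Function('z')(q) = 0
Function('c')(E) = Mul(44, Pow(E, Rational(1, 2)))
Add(11616, Mul(-1, Function('c')(Function('z')(1)))) = Add(11616, Mul(-1, Mul(44, Pow(0, Rational(1, 2))))) = Add(11616, Mul(-1, Mul(44, 0))) = Add(11616, Mul(-1, 0)) = Add(11616, 0) = 11616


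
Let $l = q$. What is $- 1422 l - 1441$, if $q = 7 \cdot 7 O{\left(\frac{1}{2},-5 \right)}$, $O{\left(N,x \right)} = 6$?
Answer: $-419509$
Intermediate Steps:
$q = 294$ ($q = 7 \cdot 7 \cdot 6 = 49 \cdot 6 = 294$)
$l = 294$
$- 1422 l - 1441 = \left(-1422\right) 294 - 1441 = -418068 - 1441 = -419509$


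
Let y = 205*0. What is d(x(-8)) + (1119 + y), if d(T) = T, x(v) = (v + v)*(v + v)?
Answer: 1375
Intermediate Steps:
x(v) = 4*v² (x(v) = (2*v)*(2*v) = 4*v²)
y = 0
d(x(-8)) + (1119 + y) = 4*(-8)² + (1119 + 0) = 4*64 + 1119 = 256 + 1119 = 1375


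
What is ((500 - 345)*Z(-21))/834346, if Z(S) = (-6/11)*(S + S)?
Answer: 19530/4588903 ≈ 0.0042559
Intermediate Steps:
Z(S) = -12*S/11 (Z(S) = (-6*1/11)*(2*S) = -12*S/11)
((500 - 345)*Z(-21))/834346 = ((500 - 345)*(-12/11*(-21)))/834346 = (155*(252/11))*(1/834346) = (39060/11)*(1/834346) = 19530/4588903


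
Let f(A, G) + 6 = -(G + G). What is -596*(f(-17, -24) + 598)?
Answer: -381440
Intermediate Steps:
f(A, G) = -6 - 2*G (f(A, G) = -6 - (G + G) = -6 - 2*G)
-596*(f(-17, -24) + 598) = -596*((-6 - 2*(-24)) + 598) = -596*((-6 + 48) + 598) = -596*(42 + 598) = -596*640 = -381440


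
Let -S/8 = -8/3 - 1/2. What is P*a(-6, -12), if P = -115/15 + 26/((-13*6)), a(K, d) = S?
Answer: -608/3 ≈ -202.67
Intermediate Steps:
S = 76/3 (S = -8*(-8/3 - 1/2) = -8*(-8*⅓ - 1*½) = -8*(-8/3 - ½) = -8*(-19/6) = 76/3 ≈ 25.333)
a(K, d) = 76/3
P = -8 (P = -115*1/15 + 26/(-78) = -23/3 + 26*(-1/78) = -23/3 - ⅓ = -8)
P*a(-6, -12) = -8*76/3 = -608/3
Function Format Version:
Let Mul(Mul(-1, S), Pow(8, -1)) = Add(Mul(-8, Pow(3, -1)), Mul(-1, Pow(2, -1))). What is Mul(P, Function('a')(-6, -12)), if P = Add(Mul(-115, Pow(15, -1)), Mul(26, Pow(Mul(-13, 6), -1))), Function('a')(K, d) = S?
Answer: Rational(-608, 3) ≈ -202.67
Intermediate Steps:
S = Rational(76, 3) (S = Mul(-8, Add(Mul(-8, Pow(3, -1)), Mul(-1, Pow(2, -1)))) = Mul(-8, Add(Mul(-8, Rational(1, 3)), Mul(-1, Rational(1, 2)))) = Mul(-8, Add(Rational(-8, 3), Rational(-1, 2))) = Mul(-8, Rational(-19, 6)) = Rational(76, 3) ≈ 25.333)
Function('a')(K, d) = Rational(76, 3)
P = -8 (P = Add(Mul(-115, Rational(1, 15)), Mul(26, Pow(-78, -1))) = Add(Rational(-23, 3), Mul(26, Rational(-1, 78))) = Add(Rational(-23, 3), Rational(-1, 3)) = -8)
Mul(P, Function('a')(-6, -12)) = Mul(-8, Rational(76, 3)) = Rational(-608, 3)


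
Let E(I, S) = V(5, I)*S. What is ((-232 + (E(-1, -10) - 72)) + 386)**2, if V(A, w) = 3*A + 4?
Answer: 11664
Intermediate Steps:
V(A, w) = 4 + 3*A
E(I, S) = 19*S (E(I, S) = (4 + 3*5)*S = (4 + 15)*S = 19*S)
((-232 + (E(-1, -10) - 72)) + 386)**2 = ((-232 + (19*(-10) - 72)) + 386)**2 = ((-232 + (-190 - 72)) + 386)**2 = ((-232 - 262) + 386)**2 = (-494 + 386)**2 = (-108)**2 = 11664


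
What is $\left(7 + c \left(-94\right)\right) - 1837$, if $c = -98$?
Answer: $7382$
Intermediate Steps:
$\left(7 + c \left(-94\right)\right) - 1837 = \left(7 - -9212\right) - 1837 = \left(7 + 9212\right) - 1837 = 9219 - 1837 = 7382$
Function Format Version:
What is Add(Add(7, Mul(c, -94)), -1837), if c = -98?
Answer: 7382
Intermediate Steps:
Add(Add(7, Mul(c, -94)), -1837) = Add(Add(7, Mul(-98, -94)), -1837) = Add(Add(7, 9212), -1837) = Add(9219, -1837) = 7382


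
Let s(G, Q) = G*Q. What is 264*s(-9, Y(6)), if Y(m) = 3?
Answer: -7128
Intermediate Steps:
264*s(-9, Y(6)) = 264*(-9*3) = 264*(-27) = -7128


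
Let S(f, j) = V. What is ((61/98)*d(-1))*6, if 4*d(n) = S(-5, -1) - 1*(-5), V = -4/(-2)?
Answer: 183/28 ≈ 6.5357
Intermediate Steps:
V = 2 (V = -4*(-½) = 2)
S(f, j) = 2
d(n) = 7/4 (d(n) = (2 - 1*(-5))/4 = (2 + 5)/4 = (¼)*7 = 7/4)
((61/98)*d(-1))*6 = ((61/98)*(7/4))*6 = (61/56)*6 = 183/28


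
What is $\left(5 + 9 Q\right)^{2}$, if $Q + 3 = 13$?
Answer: $9025$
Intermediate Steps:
$Q = 10$ ($Q = -3 + 13 = 10$)
$\left(5 + 9 Q\right)^{2} = \left(5 + 9 \cdot 10\right)^{2} = \left(5 + 90\right)^{2} = 95^{2} = 9025$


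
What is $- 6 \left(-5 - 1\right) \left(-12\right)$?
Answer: $-432$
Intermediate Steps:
$- 6 \left(-5 - 1\right) \left(-12\right) = \left(-6\right) \left(-6\right) \left(-12\right) = 36 \left(-12\right) = -432$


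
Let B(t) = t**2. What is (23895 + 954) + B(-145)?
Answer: 45874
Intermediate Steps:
(23895 + 954) + B(-145) = (23895 + 954) + (-145)**2 = 24849 + 21025 = 45874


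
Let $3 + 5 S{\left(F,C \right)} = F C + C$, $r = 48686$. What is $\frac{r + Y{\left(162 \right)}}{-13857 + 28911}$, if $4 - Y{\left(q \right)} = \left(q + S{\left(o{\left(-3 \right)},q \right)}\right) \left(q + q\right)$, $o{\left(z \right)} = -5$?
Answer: $\frac{31989}{12545} \approx 2.5499$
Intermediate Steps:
$S{\left(F,C \right)} = - \frac{3}{5} + \frac{C}{5} + \frac{C F}{5}$ ($S{\left(F,C \right)} = - \frac{3}{5} + \frac{F C + C}{5} = - \frac{3}{5} + \frac{C F + C}{5} = - \frac{3}{5} + \frac{C + C F}{5} = - \frac{3}{5} + \left(\frac{C}{5} + \frac{C F}{5}\right) = - \frac{3}{5} + \frac{C}{5} + \frac{C F}{5}$)
$Y{\left(q \right)} = 4 - 2 q \left(- \frac{3}{5} + \frac{q}{5}\right)$ ($Y{\left(q \right)} = 4 - \left(q + \left(- \frac{3}{5} + \frac{q}{5} + \frac{1}{5} q \left(-5\right)\right)\right) \left(q + q\right) = 4 - \left(q - \left(\frac{3}{5} + \frac{4 q}{5}\right)\right) 2 q = 4 - \left(- \frac{3}{5} + \frac{q}{5}\right) 2 q = 4 - 2 q \left(- \frac{3}{5} + \frac{q}{5}\right)$)
$\frac{r + Y{\left(162 \right)}}{-13857 + 28911} = \frac{48686 + \left(4 - \frac{2 \cdot 162^{2}}{5} + \frac{6}{5} \cdot 162\right)}{-13857 + 28911} = \frac{48686 + \left(4 - \frac{52488}{5} + \frac{972}{5}\right)}{15054} = \left(48686 + \left(4 - \frac{52488}{5} + \frac{972}{5}\right)\right) \frac{1}{15054} = \left(48686 - \frac{51496}{5}\right) \frac{1}{15054} = \frac{191934}{5} \cdot \frac{1}{15054} = \frac{31989}{12545}$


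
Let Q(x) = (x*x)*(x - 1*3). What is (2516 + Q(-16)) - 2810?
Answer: -5158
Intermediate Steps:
Q(x) = x**2*(-3 + x) (Q(x) = x**2*(x - 3) = x**2*(-3 + x))
(2516 + Q(-16)) - 2810 = (2516 + (-16)**2*(-3 - 16)) - 2810 = (2516 + 256*(-19)) - 2810 = (2516 - 4864) - 2810 = -2348 - 2810 = -5158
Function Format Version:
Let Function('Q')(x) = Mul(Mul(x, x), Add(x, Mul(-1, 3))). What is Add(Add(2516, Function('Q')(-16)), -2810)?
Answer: -5158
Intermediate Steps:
Function('Q')(x) = Mul(Pow(x, 2), Add(-3, x)) (Function('Q')(x) = Mul(Pow(x, 2), Add(x, -3)) = Mul(Pow(x, 2), Add(-3, x)))
Add(Add(2516, Function('Q')(-16)), -2810) = Add(Add(2516, Mul(Pow(-16, 2), Add(-3, -16))), -2810) = Add(Add(2516, Mul(256, -19)), -2810) = Add(Add(2516, -4864), -2810) = Add(-2348, -2810) = -5158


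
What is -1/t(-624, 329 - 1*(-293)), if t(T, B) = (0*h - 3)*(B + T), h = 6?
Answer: -⅙ ≈ -0.16667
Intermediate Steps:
t(T, B) = -3*B - 3*T (t(T, B) = (0*6 - 3)*(B + T) = (0 - 3)*(B + T) = -3*(B + T) = -3*B - 3*T)
-1/t(-624, 329 - 1*(-293)) = -1/(-3*(329 - 1*(-293)) - 3*(-624)) = -1/(-3*(329 + 293) + 1872) = -1/(-3*622 + 1872) = -1/(-1866 + 1872) = -1/6 = -1*⅙ = -⅙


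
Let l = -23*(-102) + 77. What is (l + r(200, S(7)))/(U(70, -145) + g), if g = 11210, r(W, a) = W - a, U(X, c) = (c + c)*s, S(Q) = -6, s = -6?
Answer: 2629/12950 ≈ 0.20301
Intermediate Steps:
U(X, c) = -12*c (U(X, c) = (c + c)*(-6) = (2*c)*(-6) = -12*c)
l = 2423 (l = 2346 + 77 = 2423)
(l + r(200, S(7)))/(U(70, -145) + g) = (2423 + (200 - 1*(-6)))/(-12*(-145) + 11210) = (2423 + (200 + 6))/(1740 + 11210) = (2423 + 206)/12950 = 2629*(1/12950) = 2629/12950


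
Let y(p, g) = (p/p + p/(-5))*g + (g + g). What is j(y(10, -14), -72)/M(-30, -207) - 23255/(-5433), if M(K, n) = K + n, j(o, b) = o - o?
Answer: 23255/5433 ≈ 4.2803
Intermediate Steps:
y(p, g) = 2*g + g*(1 - p/5) (y(p, g) = (1 + p*(-1/5))*g + 2*g = (1 - p/5)*g + 2*g = g*(1 - p/5) + 2*g = 2*g + g*(1 - p/5))
j(o, b) = 0
j(y(10, -14), -72)/M(-30, -207) - 23255/(-5433) = 0/(-30 - 207) - 23255/(-5433) = 0/(-237) - 23255*(-1/5433) = 0*(-1/237) + 23255/5433 = 0 + 23255/5433 = 23255/5433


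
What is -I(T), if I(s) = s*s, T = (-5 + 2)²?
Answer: -81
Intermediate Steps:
T = 9 (T = (-3)² = 9)
I(s) = s²
-I(T) = -1*9² = -1*81 = -81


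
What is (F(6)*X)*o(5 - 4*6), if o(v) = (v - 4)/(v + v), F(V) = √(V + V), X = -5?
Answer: -115*√3/19 ≈ -10.483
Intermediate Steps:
F(V) = √2*√V (F(V) = √(2*V) = √2*√V)
o(v) = (-4 + v)/(2*v) (o(v) = (-4 + v)/((2*v)) = (-4 + v)*(1/(2*v)) = (-4 + v)/(2*v))
(F(6)*X)*o(5 - 4*6) = ((√2*√6)*(-5))*((-4 + (5 - 4*6))/(2*(5 - 4*6))) = ((2*√3)*(-5))*((-4 + (5 - 24))/(2*(5 - 24))) = (-10*√3)*((½)*(-4 - 19)/(-19)) = (-10*√3)*((½)*(-1/19)*(-23)) = -10*√3*(23/38) = -115*√3/19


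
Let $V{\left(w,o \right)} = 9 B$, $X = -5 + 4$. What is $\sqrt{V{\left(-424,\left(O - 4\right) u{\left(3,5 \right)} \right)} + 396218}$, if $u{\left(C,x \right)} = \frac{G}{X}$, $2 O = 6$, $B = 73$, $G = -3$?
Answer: $25 \sqrt{635} \approx 629.98$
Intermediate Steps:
$O = 3$ ($O = \frac{1}{2} \cdot 6 = 3$)
$X = -1$
$u{\left(C,x \right)} = 3$ ($u{\left(C,x \right)} = - \frac{3}{-1} = \left(-3\right) \left(-1\right) = 3$)
$V{\left(w,o \right)} = 657$ ($V{\left(w,o \right)} = 9 \cdot 73 = 657$)
$\sqrt{V{\left(-424,\left(O - 4\right) u{\left(3,5 \right)} \right)} + 396218} = \sqrt{657 + 396218} = \sqrt{396875} = 25 \sqrt{635}$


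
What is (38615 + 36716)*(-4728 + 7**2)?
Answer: -352473749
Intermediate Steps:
(38615 + 36716)*(-4728 + 7**2) = 75331*(-4728 + 49) = 75331*(-4679) = -352473749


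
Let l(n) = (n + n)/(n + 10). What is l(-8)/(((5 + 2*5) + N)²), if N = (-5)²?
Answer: -1/200 ≈ -0.0050000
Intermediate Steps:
l(n) = 2*n/(10 + n) (l(n) = (2*n)/(10 + n) = 2*n/(10 + n))
N = 25
l(-8)/(((5 + 2*5) + N)²) = (2*(-8)/(10 - 8))/(((5 + 2*5) + 25)²) = (2*(-8)/2)/(((5 + 10) + 25)²) = (2*(-8)*(½))/((15 + 25)²) = -8/(40²) = -8/1600 = -8*1/1600 = -1/200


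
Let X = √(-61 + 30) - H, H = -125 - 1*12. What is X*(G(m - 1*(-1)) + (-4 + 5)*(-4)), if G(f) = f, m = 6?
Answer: 411 + 3*I*√31 ≈ 411.0 + 16.703*I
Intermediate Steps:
H = -137 (H = -125 - 12 = -137)
X = 137 + I*√31 (X = √(-61 + 30) - 1*(-137) = √(-31) + 137 = I*√31 + 137 = 137 + I*√31 ≈ 137.0 + 5.5678*I)
X*(G(m - 1*(-1)) + (-4 + 5)*(-4)) = (137 + I*√31)*((6 - 1*(-1)) + (-4 + 5)*(-4)) = (137 + I*√31)*((6 + 1) + 1*(-4)) = (137 + I*√31)*(7 - 4) = (137 + I*√31)*3 = 411 + 3*I*√31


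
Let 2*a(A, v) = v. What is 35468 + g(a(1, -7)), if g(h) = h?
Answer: 70929/2 ≈ 35465.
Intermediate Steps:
a(A, v) = v/2
35468 + g(a(1, -7)) = 35468 + (½)*(-7) = 35468 - 7/2 = 70929/2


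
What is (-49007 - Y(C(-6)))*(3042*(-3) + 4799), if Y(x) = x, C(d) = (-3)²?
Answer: 212092232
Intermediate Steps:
C(d) = 9
(-49007 - Y(C(-6)))*(3042*(-3) + 4799) = (-49007 - 1*9)*(3042*(-3) + 4799) = (-49007 - 9)*(-9126 + 4799) = -49016*(-4327) = 212092232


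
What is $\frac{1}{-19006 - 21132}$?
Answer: $- \frac{1}{40138} \approx -2.4914 \cdot 10^{-5}$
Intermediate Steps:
$\frac{1}{-19006 - 21132} = \frac{1}{-40138} = - \frac{1}{40138}$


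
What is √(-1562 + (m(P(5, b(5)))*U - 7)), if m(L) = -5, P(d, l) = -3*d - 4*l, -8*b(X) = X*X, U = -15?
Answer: 3*I*√166 ≈ 38.652*I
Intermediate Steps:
b(X) = -X²/8 (b(X) = -X*X/8 = -X²/8)
P(d, l) = -4*l - 3*d
√(-1562 + (m(P(5, b(5)))*U - 7)) = √(-1562 + (-5*(-15) - 7)) = √(-1562 + (75 - 7)) = √(-1562 + 68) = √(-1494) = 3*I*√166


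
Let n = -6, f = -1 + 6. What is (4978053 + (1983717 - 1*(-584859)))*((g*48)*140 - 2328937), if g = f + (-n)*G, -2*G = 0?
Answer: -17322056768973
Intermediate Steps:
G = 0 (G = -1/2*0 = 0)
f = 5
g = 5 (g = 5 - 1*(-6)*0 = 5 + 6*0 = 5 + 0 = 5)
(4978053 + (1983717 - 1*(-584859)))*((g*48)*140 - 2328937) = (4978053 + (1983717 - 1*(-584859)))*((5*48)*140 - 2328937) = (4978053 + (1983717 + 584859))*(240*140 - 2328937) = (4978053 + 2568576)*(33600 - 2328937) = 7546629*(-2295337) = -17322056768973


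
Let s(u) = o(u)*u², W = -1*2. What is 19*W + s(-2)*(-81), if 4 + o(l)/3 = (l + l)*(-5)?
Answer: -15590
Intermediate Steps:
o(l) = -12 - 30*l (o(l) = -12 + 3*((l + l)*(-5)) = -12 + 3*((2*l)*(-5)) = -12 + 3*(-10*l) = -12 - 30*l)
W = -2
s(u) = u²*(-12 - 30*u) (s(u) = (-12 - 30*u)*u² = u²*(-12 - 30*u))
19*W + s(-2)*(-81) = 19*(-2) + ((-2)²*(-12 - 30*(-2)))*(-81) = -38 + (4*(-12 + 60))*(-81) = -38 + (4*48)*(-81) = -38 + 192*(-81) = -38 - 15552 = -15590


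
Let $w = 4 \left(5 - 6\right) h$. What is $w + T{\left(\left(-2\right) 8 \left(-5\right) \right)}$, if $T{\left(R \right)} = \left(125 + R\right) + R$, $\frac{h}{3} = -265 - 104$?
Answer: $4713$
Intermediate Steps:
$h = -1107$ ($h = 3 \left(-265 - 104\right) = 3 \left(-369\right) = -1107$)
$T{\left(R \right)} = 125 + 2 R$
$w = 4428$ ($w = 4 \left(5 - 6\right) \left(-1107\right) = 4 \left(-1\right) \left(-1107\right) = \left(-4\right) \left(-1107\right) = 4428$)
$w + T{\left(\left(-2\right) 8 \left(-5\right) \right)} = 4428 + \left(125 + 2 \left(-2\right) 8 \left(-5\right)\right) = 4428 + \left(125 + 2 \left(\left(-16\right) \left(-5\right)\right)\right) = 4428 + \left(125 + 2 \cdot 80\right) = 4428 + \left(125 + 160\right) = 4428 + 285 = 4713$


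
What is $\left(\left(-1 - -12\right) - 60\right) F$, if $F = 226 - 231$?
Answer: $245$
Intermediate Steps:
$F = -5$ ($F = 226 - 231 = -5$)
$\left(\left(-1 - -12\right) - 60\right) F = \left(\left(-1 - -12\right) - 60\right) \left(-5\right) = \left(\left(-1 + 12\right) - 60\right) \left(-5\right) = \left(11 - 60\right) \left(-5\right) = \left(-49\right) \left(-5\right) = 245$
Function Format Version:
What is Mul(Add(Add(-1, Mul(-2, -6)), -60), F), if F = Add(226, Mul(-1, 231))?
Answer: 245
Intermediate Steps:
F = -5 (F = Add(226, -231) = -5)
Mul(Add(Add(-1, Mul(-2, -6)), -60), F) = Mul(Add(Add(-1, Mul(-2, -6)), -60), -5) = Mul(Add(Add(-1, 12), -60), -5) = Mul(Add(11, -60), -5) = Mul(-49, -5) = 245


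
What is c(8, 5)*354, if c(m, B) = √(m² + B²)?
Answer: 354*√89 ≈ 3339.6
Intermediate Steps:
c(m, B) = √(B² + m²)
c(8, 5)*354 = √(5² + 8²)*354 = √(25 + 64)*354 = √89*354 = 354*√89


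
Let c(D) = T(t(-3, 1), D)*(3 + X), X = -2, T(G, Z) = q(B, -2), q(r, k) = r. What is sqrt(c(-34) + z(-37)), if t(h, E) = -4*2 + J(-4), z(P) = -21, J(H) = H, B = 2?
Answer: I*sqrt(19) ≈ 4.3589*I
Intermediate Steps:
t(h, E) = -12 (t(h, E) = -4*2 - 4 = -8 - 4 = -12)
T(G, Z) = 2
c(D) = 2 (c(D) = 2*(3 - 2) = 2*1 = 2)
sqrt(c(-34) + z(-37)) = sqrt(2 - 21) = sqrt(-19) = I*sqrt(19)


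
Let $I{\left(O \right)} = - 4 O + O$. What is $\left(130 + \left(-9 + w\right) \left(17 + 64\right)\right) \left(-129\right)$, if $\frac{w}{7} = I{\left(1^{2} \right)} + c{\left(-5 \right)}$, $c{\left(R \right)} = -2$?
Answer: $442986$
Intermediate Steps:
$I{\left(O \right)} = - 3 O$
$w = -35$ ($w = 7 \left(- 3 \cdot 1^{2} - 2\right) = 7 \left(\left(-3\right) 1 - 2\right) = 7 \left(-3 - 2\right) = 7 \left(-5\right) = -35$)
$\left(130 + \left(-9 + w\right) \left(17 + 64\right)\right) \left(-129\right) = \left(130 + \left(-9 - 35\right) \left(17 + 64\right)\right) \left(-129\right) = \left(130 - 3564\right) \left(-129\right) = \left(-3434\right) \left(-129\right) = 442986$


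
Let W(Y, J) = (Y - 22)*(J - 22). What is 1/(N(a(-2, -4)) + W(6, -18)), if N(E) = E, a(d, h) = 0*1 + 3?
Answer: 1/643 ≈ 0.0015552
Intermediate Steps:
a(d, h) = 3 (a(d, h) = 0 + 3 = 3)
W(Y, J) = (-22 + J)*(-22 + Y) (W(Y, J) = (-22 + Y)*(-22 + J) = (-22 + J)*(-22 + Y))
1/(N(a(-2, -4)) + W(6, -18)) = 1/(3 + (484 - 22*(-18) - 22*6 - 18*6)) = 1/(3 + (484 + 396 - 132 - 108)) = 1/(3 + 640) = 1/643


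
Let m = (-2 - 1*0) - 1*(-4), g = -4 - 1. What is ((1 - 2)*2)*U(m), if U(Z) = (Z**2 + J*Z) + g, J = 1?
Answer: -2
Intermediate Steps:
g = -5
m = 2 (m = (-2 + 0) + 4 = -2 + 4 = 2)
U(Z) = -5 + Z + Z**2 (U(Z) = (Z**2 + 1*Z) - 5 = (Z**2 + Z) - 5 = (Z + Z**2) - 5 = -5 + Z + Z**2)
((1 - 2)*2)*U(m) = ((1 - 2)*2)*(-5 + 2 + 2**2) = (-1*2)*(-5 + 2 + 4) = -2*1 = -2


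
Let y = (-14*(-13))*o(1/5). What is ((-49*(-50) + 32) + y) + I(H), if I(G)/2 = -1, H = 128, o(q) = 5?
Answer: 3390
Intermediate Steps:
I(G) = -2 (I(G) = 2*(-1) = -2)
y = 910 (y = -14*(-13)*5 = 182*5 = 910)
((-49*(-50) + 32) + y) + I(H) = ((-49*(-50) + 32) + 910) - 2 = ((2450 + 32) + 910) - 2 = (2482 + 910) - 2 = 3392 - 2 = 3390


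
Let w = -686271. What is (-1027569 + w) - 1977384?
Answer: -3691224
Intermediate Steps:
(-1027569 + w) - 1977384 = (-1027569 - 686271) - 1977384 = -1713840 - 1977384 = -3691224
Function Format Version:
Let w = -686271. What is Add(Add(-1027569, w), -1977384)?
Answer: -3691224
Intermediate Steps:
Add(Add(-1027569, w), -1977384) = Add(Add(-1027569, -686271), -1977384) = Add(-1713840, -1977384) = -3691224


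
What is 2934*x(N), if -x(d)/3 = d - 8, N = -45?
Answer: 466506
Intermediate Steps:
x(d) = 24 - 3*d (x(d) = -3*(d - 8) = -3*(-8 + d) = 24 - 3*d)
2934*x(N) = 2934*(24 - 3*(-45)) = 2934*(24 + 135) = 2934*159 = 466506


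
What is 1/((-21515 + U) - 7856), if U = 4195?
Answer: -1/25176 ≈ -3.9720e-5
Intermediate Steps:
1/((-21515 + U) - 7856) = 1/((-21515 + 4195) - 7856) = 1/(-17320 - 7856) = 1/(-25176) = -1/25176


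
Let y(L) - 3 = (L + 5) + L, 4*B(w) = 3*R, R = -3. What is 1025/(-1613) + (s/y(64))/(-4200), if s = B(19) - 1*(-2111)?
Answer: -67300733/105296640 ≈ -0.63915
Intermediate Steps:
B(w) = -9/4 (B(w) = (3*(-3))/4 = (¼)*(-9) = -9/4)
y(L) = 8 + 2*L (y(L) = 3 + ((L + 5) + L) = 3 + ((5 + L) + L) = 3 + (5 + 2*L) = 8 + 2*L)
s = 8435/4 (s = -9/4 - 1*(-2111) = -9/4 + 2111 = 8435/4 ≈ 2108.8)
1025/(-1613) + (s/y(64))/(-4200) = 1025/(-1613) + (8435/(4*(8 + 2*64)))/(-4200) = 1025*(-1/1613) + (8435/(4*(8 + 128)))*(-1/4200) = -1025/1613 + ((8435/4)/136)*(-1/4200) = -1025/1613 + ((8435/4)*(1/136))*(-1/4200) = -1025/1613 + (8435/544)*(-1/4200) = -1025/1613 - 241/65280 = -67300733/105296640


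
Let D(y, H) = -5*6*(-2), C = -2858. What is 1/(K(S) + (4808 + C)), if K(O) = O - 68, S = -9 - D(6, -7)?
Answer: 1/1813 ≈ 0.00055157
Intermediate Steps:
D(y, H) = 60 (D(y, H) = -30*(-2) = 60)
S = -69 (S = -9 - 1*60 = -9 - 60 = -69)
K(O) = -68 + O
1/(K(S) + (4808 + C)) = 1/((-68 - 69) + (4808 - 2858)) = 1/(-137 + 1950) = 1/1813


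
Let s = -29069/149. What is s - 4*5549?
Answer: -3336273/149 ≈ -22391.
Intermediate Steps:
s = -29069/149 (s = -29069*1/149 = -29069/149 ≈ -195.09)
s - 4*5549 = -29069/149 - 4*5549 = -29069/149 - 1*22196 = -29069/149 - 22196 = -3336273/149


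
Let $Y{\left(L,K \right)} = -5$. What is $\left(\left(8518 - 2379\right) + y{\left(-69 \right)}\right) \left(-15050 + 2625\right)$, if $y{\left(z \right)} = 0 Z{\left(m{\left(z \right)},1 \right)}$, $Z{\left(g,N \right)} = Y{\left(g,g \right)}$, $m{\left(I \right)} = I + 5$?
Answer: $-76277075$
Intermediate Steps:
$m{\left(I \right)} = 5 + I$
$Z{\left(g,N \right)} = -5$
$y{\left(z \right)} = 0$ ($y{\left(z \right)} = 0 \left(-5\right) = 0$)
$\left(\left(8518 - 2379\right) + y{\left(-69 \right)}\right) \left(-15050 + 2625\right) = \left(\left(8518 - 2379\right) + 0\right) \left(-15050 + 2625\right) = \left(\left(8518 - 2379\right) + 0\right) \left(-12425\right) = \left(6139 + 0\right) \left(-12425\right) = 6139 \left(-12425\right) = -76277075$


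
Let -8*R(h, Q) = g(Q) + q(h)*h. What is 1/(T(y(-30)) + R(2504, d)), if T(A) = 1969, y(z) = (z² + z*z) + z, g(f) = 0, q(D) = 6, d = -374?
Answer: 1/91 ≈ 0.010989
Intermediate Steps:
R(h, Q) = -3*h/4 (R(h, Q) = -(0 + 6*h)/8 = -3*h/4)
y(z) = z + 2*z² (y(z) = (z² + z²) + z = 2*z² + z = z + 2*z²)
1/(T(y(-30)) + R(2504, d)) = 1/(1969 - ¾*2504) = 1/(1969 - 1878) = 1/91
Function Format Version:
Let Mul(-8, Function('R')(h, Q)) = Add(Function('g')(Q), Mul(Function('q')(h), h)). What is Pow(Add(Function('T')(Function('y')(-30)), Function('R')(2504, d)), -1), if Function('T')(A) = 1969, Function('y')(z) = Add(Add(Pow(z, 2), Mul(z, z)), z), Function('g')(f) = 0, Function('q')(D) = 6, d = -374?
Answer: Rational(1, 91) ≈ 0.010989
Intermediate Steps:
Function('R')(h, Q) = Mul(Rational(-3, 4), h) (Function('R')(h, Q) = Mul(Rational(-1, 8), Add(0, Mul(6, h))) = Mul(Rational(-1, 8), Mul(6, h)) = Mul(Rational(-3, 4), h))
Function('y')(z) = Add(z, Mul(2, Pow(z, 2))) (Function('y')(z) = Add(Add(Pow(z, 2), Pow(z, 2)), z) = Add(Mul(2, Pow(z, 2)), z) = Add(z, Mul(2, Pow(z, 2))))
Pow(Add(Function('T')(Function('y')(-30)), Function('R')(2504, d)), -1) = Pow(Add(1969, Mul(Rational(-3, 4), 2504)), -1) = Pow(Add(1969, -1878), -1) = Pow(91, -1) = Rational(1, 91)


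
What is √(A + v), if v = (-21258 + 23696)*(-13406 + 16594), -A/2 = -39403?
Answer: 15*√34894 ≈ 2802.0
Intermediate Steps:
A = 78806 (A = -2*(-39403) = 78806)
v = 7772344 (v = 2438*3188 = 7772344)
√(A + v) = √(78806 + 7772344) = √7851150 = 15*√34894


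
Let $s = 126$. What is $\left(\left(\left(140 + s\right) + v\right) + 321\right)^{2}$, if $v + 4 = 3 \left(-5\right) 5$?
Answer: $258064$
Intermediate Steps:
$v = -79$ ($v = -4 + 3 \left(-5\right) 5 = -4 - 75 = -79$)
$\left(\left(\left(140 + s\right) + v\right) + 321\right)^{2} = \left(\left(\left(140 + 126\right) - 79\right) + 321\right)^{2} = \left(\left(266 - 79\right) + 321\right)^{2} = \left(187 + 321\right)^{2} = 508^{2} = 258064$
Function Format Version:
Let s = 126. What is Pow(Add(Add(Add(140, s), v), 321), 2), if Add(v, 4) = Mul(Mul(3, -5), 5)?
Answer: 258064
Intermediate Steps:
v = -79 (v = Add(-4, Mul(Mul(3, -5), 5)) = Add(-4, Mul(-15, 5)) = Add(-4, -75) = -79)
Pow(Add(Add(Add(140, s), v), 321), 2) = Pow(Add(Add(Add(140, 126), -79), 321), 2) = Pow(Add(Add(266, -79), 321), 2) = Pow(Add(187, 321), 2) = Pow(508, 2) = 258064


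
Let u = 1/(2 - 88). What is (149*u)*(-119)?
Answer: 17731/86 ≈ 206.17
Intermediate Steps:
u = -1/86 (u = 1/(-86) = -1/86 ≈ -0.011628)
(149*u)*(-119) = (149*(-1/86))*(-119) = -149/86*(-119) = 17731/86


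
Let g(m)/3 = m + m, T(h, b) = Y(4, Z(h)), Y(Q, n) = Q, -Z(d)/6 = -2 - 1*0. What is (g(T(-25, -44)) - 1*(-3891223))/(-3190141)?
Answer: -3891247/3190141 ≈ -1.2198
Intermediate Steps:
Z(d) = 12 (Z(d) = -6*(-2 - 1*0) = -6*(-2 + 0) = -6*(-2) = 12)
T(h, b) = 4
g(m) = 6*m (g(m) = 3*(m + m) = 3*(2*m) = 6*m)
(g(T(-25, -44)) - 1*(-3891223))/(-3190141) = (6*4 - 1*(-3891223))/(-3190141) = (24 + 3891223)*(-1/3190141) = 3891247*(-1/3190141) = -3891247/3190141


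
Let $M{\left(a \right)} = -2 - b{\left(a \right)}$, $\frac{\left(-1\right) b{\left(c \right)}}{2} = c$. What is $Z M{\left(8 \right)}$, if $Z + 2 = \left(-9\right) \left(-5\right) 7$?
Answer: $4382$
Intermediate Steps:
$b{\left(c \right)} = - 2 c$
$Z = 313$ ($Z = -2 + \left(-9\right) \left(-5\right) 7 = -2 + 45 \cdot 7 = -2 + 315 = 313$)
$M{\left(a \right)} = -2 + 2 a$ ($M{\left(a \right)} = -2 - - 2 a = -2 + 2 a$)
$Z M{\left(8 \right)} = 313 \left(-2 + 2 \cdot 8\right) = 313 \left(-2 + 16\right) = 313 \cdot 14 = 4382$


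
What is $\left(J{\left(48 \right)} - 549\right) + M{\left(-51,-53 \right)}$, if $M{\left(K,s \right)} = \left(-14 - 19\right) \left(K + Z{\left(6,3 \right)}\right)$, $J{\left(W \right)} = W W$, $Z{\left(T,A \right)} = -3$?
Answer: $3537$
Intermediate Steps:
$J{\left(W \right)} = W^{2}$
$M{\left(K,s \right)} = 99 - 33 K$ ($M{\left(K,s \right)} = \left(-14 - 19\right) \left(K - 3\right) = - 33 \left(-3 + K\right) = 99 - 33 K$)
$\left(J{\left(48 \right)} - 549\right) + M{\left(-51,-53 \right)} = \left(48^{2} - 549\right) + \left(99 - -1683\right) = \left(2304 - 549\right) + \left(99 + 1683\right) = 1755 + 1782 = 3537$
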